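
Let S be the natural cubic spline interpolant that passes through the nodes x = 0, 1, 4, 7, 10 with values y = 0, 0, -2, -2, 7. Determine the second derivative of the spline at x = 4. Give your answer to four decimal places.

Put M_i = S'' at the i-th knot. Here h = (1, 3, 3, 3) and Δ = (0, -2/3, 0, 3), so the interior equations h_(i-1)·M_(i-1) + 2(h_(i-1)+h_i)·M_i + h_i·M_(i+1) = 6(Δ_i − Δ_(i-1)) read
  1·M_0 + 8·M_1 + 3·M_2 = 6(Δ_1 - Δ_0) = -4
  3·M_1 + 12·M_2 + 3·M_3 = 6(Δ_2 - Δ_1) = 4
  3·M_2 + 12·M_3 + 3·M_4 = 6(Δ_3 - Δ_2) = 18
Natural end conditions: M_0 = M_4 = 0.
Solving the tridiagonal system: M_0 = 0, M_1 = -29/54, M_2 = 8/81, M_3 = 239/162, M_4 = 0.

0.0988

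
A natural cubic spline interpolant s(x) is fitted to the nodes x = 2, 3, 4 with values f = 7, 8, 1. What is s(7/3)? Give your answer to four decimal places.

7.9259

Let M_i = s''(x_i). Step sizes h_i = 1, 1; slopes of the chords Δ_i = (y_(i+1) - y_i)/h_i = 1, -7.
  1·M_0 + 4·M_1 + 1·M_2 = 6(Δ_1 - Δ_0) = -48
Natural end conditions: M_0 = M_2 = 0.
Solving the tridiagonal system: M_0 = 0, M_1 = -12, M_2 = 0.
On [2, 3], s(x) = 7 + 3·(x - 2) + 0·(x - 2)² - 2·(x - 2)³.
With (x - 2) = 1/3: s(7/3) = 214/27.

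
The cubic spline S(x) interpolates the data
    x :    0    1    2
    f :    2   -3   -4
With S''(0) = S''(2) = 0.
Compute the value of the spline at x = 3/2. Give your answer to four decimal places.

-3.8750

Let M_i = S''(x_i). Step sizes h_i = 1, 1; slopes of the chords Δ_i = (y_(i+1) - y_i)/h_i = -5, -1.
  1·M_0 + 4·M_1 + 1·M_2 = 6(Δ_1 - Δ_0) = 24
Natural end conditions: M_0 = M_2 = 0.
Solving the tridiagonal system: M_0 = 0, M_1 = 6, M_2 = 0.
On [1, 2], S(x) = -3 - 3·(x - 1) + 3·(x - 1)² - 1·(x - 1)³.
With (x - 1) = 1/2: S(3/2) = -31/8.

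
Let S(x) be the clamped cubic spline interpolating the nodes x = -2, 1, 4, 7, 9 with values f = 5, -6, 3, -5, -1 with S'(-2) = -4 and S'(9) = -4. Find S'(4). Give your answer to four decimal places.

-0.2535

Put M_i = S'' at the i-th knot. Here h = (3, 3, 3, 2) and Δ = (-11/3, 3, -8/3, 2), so the interior equations h_(i-1)·M_(i-1) + 2(h_(i-1)+h_i)·M_i + h_i·M_(i+1) = 6(Δ_i − Δ_(i-1)) read
  3·M_0 + 12·M_1 + 3·M_2 = 6(Δ_1 - Δ_0) = 40
  3·M_1 + 12·M_2 + 3·M_3 = 6(Δ_2 - Δ_1) = -34
  3·M_2 + 10·M_3 + 2·M_4 = 6(Δ_3 - Δ_2) = 28
Clamped end conditions give two more equations: 2h_0·M_0 + h_0·M_1 = 6(Δ_0 - S'(-2)) = 2 and h_3·M_3 + 2h_3·M_4 = 6(S'(9) - Δ_3) = -36.
Solving the tridiagonal system: M_0 = -506/213, M_1 = 1154/213, M_2 = -1270/213, M_3 = 504/71, M_4 = -891/71.
On [4, 7], S'(x) = b_2 + 2c_2·(x - 4) + 3d_2·(x - 4)² with b_2 = Δ_2 - h_2(2M_2 + M_3)/6 = -18/71, c_2 = M_2/2 = -635/213, d_2 = (M_3 - M_2)/(6h_2) = 1391/1917. So S'(4) = -18/71.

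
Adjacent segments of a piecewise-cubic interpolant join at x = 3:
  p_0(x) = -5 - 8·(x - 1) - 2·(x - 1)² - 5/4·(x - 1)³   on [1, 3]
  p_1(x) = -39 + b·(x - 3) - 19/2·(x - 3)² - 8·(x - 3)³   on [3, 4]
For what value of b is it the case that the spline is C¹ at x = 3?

p_0'(x) = -8 - 4·(x - 1) - 15/4·(x - 1)², so p_0'(3) = -31. On the right, p_1'(3) = b, so b = -31.

-31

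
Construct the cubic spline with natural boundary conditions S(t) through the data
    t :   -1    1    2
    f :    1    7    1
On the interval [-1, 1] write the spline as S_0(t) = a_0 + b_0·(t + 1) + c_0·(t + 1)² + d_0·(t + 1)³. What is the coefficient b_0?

Write m_i for S''(x_i). With h_i = 2, 1 and divided differences Δ_i = 3, -6, the continuity of S' gives the tridiagonal system
  2·m_0 + 6·m_1 + 1·m_2 = 6(Δ_1 - Δ_0) = -54
Natural end conditions: m_0 = m_2 = 0.
Solving: m_0 = 0, m_1 = -9, m_2 = 0.
On [-1, 1], with S_0(t) = a_0 + b_0·(t + 1) + c_0·(t + 1)² + d_0·(t + 1)³: c_0 = m_0/2 = 0, d_0 = (m_1 - m_0)/(6h_0) = -3/4, b_0 = Δ_0 - h_0(2m_0 + m_1)/6 = 6.

6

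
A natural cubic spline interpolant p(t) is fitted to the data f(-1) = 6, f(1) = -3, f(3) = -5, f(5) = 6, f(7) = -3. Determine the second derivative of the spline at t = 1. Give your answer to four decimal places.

Let M_i = p''(x_i). Step sizes h_i = 2, 2, 2, 2; slopes of the chords Δ_i = (y_(i+1) - y_i)/h_i = -9/2, -1, 11/2, -9/2.
  2·M_0 + 8·M_1 + 2·M_2 = 6(Δ_1 - Δ_0) = 21
  2·M_1 + 8·M_2 + 2·M_3 = 6(Δ_2 - Δ_1) = 39
  2·M_2 + 8·M_3 + 2·M_4 = 6(Δ_3 - Δ_2) = -60
Natural end conditions: M_0 = M_4 = 0.
Solving the tridiagonal system: M_0 = 0, M_1 = 99/112, M_2 = 195/28, M_3 = -1035/112, M_4 = 0.

0.8839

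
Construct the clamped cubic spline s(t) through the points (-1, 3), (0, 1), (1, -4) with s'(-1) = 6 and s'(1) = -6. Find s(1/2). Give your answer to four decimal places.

Let M_i = s''(x_i). Step sizes h_i = 1, 1; slopes of the chords Δ_i = (y_(i+1) - y_i)/h_i = -2, -5.
  1·M_0 + 4·M_1 + 1·M_2 = 6(Δ_1 - Δ_0) = -18
Clamped end conditions give two more equations: 2h_0·M_0 + h_0·M_1 = 6(Δ_0 - s'(-1)) = -48 and h_1·M_1 + 2h_1·M_2 = 6(s'(1) - Δ_1) = -6.
Solving: M_0 = -51/2, M_1 = 3, M_2 = -9/2.
On [0, 1], s(t) = 1 - 21/4·t + 3/2·t² - 5/4·t³.
With t = 1/2: s(1/2) = -45/32.

-1.4063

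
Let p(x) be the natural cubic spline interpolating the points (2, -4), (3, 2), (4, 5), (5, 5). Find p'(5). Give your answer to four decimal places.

-0.6000

Let σ_i = p''(x_i). Step sizes h_i = 1, 1, 1; slopes of the chords Δ_i = (y_(i+1) - y_i)/h_i = 6, 3, 0.
  1·σ_0 + 4·σ_1 + 1·σ_2 = 6(Δ_1 - Δ_0) = -18
  1·σ_1 + 4·σ_2 + 1·σ_3 = 6(Δ_2 - Δ_1) = -18
Natural end conditions: σ_0 = σ_3 = 0.
Solving the tridiagonal system: σ_0 = 0, σ_1 = -18/5, σ_2 = -18/5, σ_3 = 0.
On [4, 5], p'(x) = b_2 + 2c_2·(x - 4) + 3d_2·(x - 4)² with b_2 = Δ_2 - h_2(2σ_2 + σ_3)/6 = 6/5, c_2 = σ_2/2 = -9/5, d_2 = (σ_3 - σ_2)/(6h_2) = 3/5. So p'(5) = -3/5.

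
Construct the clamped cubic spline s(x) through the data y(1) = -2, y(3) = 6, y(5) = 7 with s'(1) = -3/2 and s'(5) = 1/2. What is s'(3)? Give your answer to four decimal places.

3.6250

Let M_i = s''(x_i). Step sizes h_i = 2, 2; slopes of the chords Δ_i = (y_(i+1) - y_i)/h_i = 4, 1/2.
  2·M_0 + 8·M_1 + 2·M_2 = 6(Δ_1 - Δ_0) = -21
Clamped end conditions give two more equations: 2h_0·M_0 + h_0·M_1 = 6(Δ_0 - s'(1)) = 33 and h_1·M_1 + 2h_1·M_2 = 6(s'(5) - Δ_1) = 0.
Forward elimination and back-substitution give M_0 = 91/8, M_1 = -25/4, M_2 = 25/8.
On [3, 5], s'(x) = b_1 + 2c_1·(x - 3) + 3d_1·(x - 3)² with b_1 = Δ_1 - h_1(2M_1 + M_2)/6 = 29/8, c_1 = M_1/2 = -25/8, d_1 = (M_2 - M_1)/(6h_1) = 25/32. So s'(3) = 29/8.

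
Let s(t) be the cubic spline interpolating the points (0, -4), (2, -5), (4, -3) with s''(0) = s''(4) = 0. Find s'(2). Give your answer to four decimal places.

Put m_i = s'' at the i-th knot. Here h = (2, 2) and Δ = (-1/2, 1), so the interior equations h_(i-1)·m_(i-1) + 2(h_(i-1)+h_i)·m_i + h_i·m_(i+1) = 6(Δ_i − Δ_(i-1)) read
  2·m_0 + 8·m_1 + 2·m_2 = 6(Δ_1 - Δ_0) = 9
Natural end conditions: m_0 = m_2 = 0.
Forward elimination and back-substitution give m_0 = 0, m_1 = 9/8, m_2 = 0.
On [2, 4], s'(t) = b_1 + 2c_1·(t - 2) + 3d_1·(t - 2)² with b_1 = Δ_1 - h_1(2m_1 + m_2)/6 = 1/4, c_1 = m_1/2 = 9/16, d_1 = (m_2 - m_1)/(6h_1) = -3/32. So s'(2) = 1/4.

0.2500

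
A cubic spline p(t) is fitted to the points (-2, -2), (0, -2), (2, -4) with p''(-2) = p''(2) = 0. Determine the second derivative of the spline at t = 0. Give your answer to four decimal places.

Let M_i = p''(x_i). Step sizes h_i = 2, 2; slopes of the chords Δ_i = (y_(i+1) - y_i)/h_i = 0, -1.
  2·M_0 + 8·M_1 + 2·M_2 = 6(Δ_1 - Δ_0) = -6
Natural end conditions: M_0 = M_2 = 0.
Hence M_0 = 0, M_1 = -3/4, M_2 = 0.

-0.7500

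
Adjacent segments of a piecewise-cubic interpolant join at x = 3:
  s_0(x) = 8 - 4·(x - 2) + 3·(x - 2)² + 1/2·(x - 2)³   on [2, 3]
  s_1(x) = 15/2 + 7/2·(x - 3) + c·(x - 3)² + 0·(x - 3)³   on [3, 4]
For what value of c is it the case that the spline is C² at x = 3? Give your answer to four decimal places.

s_0''(x) = 6 + 3·(x - 2), so s_0''(3) = 9. On the right, s_1''(3) = 2c, so c = 9/2.

4.5000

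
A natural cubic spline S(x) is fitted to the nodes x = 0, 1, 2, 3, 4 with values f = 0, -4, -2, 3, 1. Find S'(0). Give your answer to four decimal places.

Write M_i for S''(x_i). With h_i = 1, 1, 1, 1 and divided differences Δ_i = -4, 2, 5, -2, the continuity of S' gives the tridiagonal system
  1·M_0 + 4·M_1 + 1·M_2 = 6(Δ_1 - Δ_0) = 36
  1·M_1 + 4·M_2 + 1·M_3 = 6(Δ_2 - Δ_1) = 18
  1·M_2 + 4·M_3 + 1·M_4 = 6(Δ_3 - Δ_2) = -42
Natural end conditions: M_0 = M_4 = 0.
Solving: M_0 = 0, M_1 = 213/28, M_2 = 39/7, M_3 = -333/28, M_4 = 0.
On [0, 1], S'(x) = b_0 + 2c_0·x + 3d_0·x² with b_0 = Δ_0 - h_0(2M_0 + M_1)/6 = -295/56, c_0 = M_0/2 = 0, d_0 = (M_1 - M_0)/(6h_0) = 71/56. So S'(0) = -295/56.

-5.2679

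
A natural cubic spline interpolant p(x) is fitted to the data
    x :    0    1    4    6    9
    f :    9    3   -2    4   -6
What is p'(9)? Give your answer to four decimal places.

-5.5383

With σ_i denoting the second derivative at x_i, h_i = 1, 3, 2, 3, and Δ_i = (y_(i+1) − y_i)/h_i = -6, -5/3, 3, -10/3:
  1·σ_0 + 8·σ_1 + 3·σ_2 = 6(Δ_1 - Δ_0) = 26
  3·σ_1 + 10·σ_2 + 2·σ_3 = 6(Δ_2 - Δ_1) = 28
  2·σ_2 + 10·σ_3 + 3·σ_4 = 6(Δ_3 - Δ_2) = -38
Natural end conditions: σ_0 = σ_4 = 0.
Solving the tridiagonal system: σ_0 = 0, σ_1 = 238/113, σ_2 = 1034/339, σ_3 = -1495/339, σ_4 = 0.
On [6, 9], p'(x) = b_3 + 2c_3·(x - 6) + 3d_3·(x - 6)² with b_3 = Δ_3 - h_3(2σ_3 + σ_4)/6 = 365/339, c_3 = σ_3/2 = -1495/678, d_3 = (σ_4 - σ_3)/(6h_3) = 1495/6102. So p'(9) = -3755/678.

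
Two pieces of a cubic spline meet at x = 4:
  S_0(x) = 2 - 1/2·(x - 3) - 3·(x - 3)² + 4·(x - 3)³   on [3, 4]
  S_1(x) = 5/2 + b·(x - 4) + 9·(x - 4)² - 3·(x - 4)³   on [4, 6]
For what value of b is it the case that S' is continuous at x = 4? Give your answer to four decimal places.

S_0'(x) = -1/2 - 6·(x - 3) + 12·(x - 3)², so S_0'(4) = 11/2. On the right, S_1'(4) = b, so b = 11/2.

5.5000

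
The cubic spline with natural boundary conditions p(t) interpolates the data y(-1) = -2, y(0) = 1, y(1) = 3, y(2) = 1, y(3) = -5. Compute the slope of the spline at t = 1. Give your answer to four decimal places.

0.3750

With σ_i denoting the second derivative at x_i, h_i = 1, 1, 1, 1, and Δ_i = (y_(i+1) − y_i)/h_i = 3, 2, -2, -6:
  1·σ_0 + 4·σ_1 + 1·σ_2 = 6(Δ_1 - Δ_0) = -6
  1·σ_1 + 4·σ_2 + 1·σ_3 = 6(Δ_2 - Δ_1) = -24
  1·σ_2 + 4·σ_3 + 1·σ_4 = 6(Δ_3 - Δ_2) = -24
Natural end conditions: σ_0 = σ_4 = 0.
Forward elimination and back-substitution give σ_0 = 0, σ_1 = -9/28, σ_2 = -33/7, σ_3 = -135/28, σ_4 = 0.
On [1, 2], p'(t) = b_2 + 2c_2·(t - 1) + 3d_2·(t - 1)² with b_2 = Δ_2 - h_2(2σ_2 + σ_3)/6 = 3/8, c_2 = σ_2/2 = -33/14, d_2 = (σ_3 - σ_2)/(6h_2) = -1/56. So p'(1) = 3/8.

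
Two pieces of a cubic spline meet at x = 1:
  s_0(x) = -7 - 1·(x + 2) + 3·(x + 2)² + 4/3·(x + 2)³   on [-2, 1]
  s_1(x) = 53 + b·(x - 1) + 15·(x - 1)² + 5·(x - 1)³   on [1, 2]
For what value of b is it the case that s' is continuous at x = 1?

53

s_0'(x) = -1 + 6·(x + 2) + 4·(x + 2)², so s_0'(1) = 53. On the right, s_1'(1) = b, so b = 53.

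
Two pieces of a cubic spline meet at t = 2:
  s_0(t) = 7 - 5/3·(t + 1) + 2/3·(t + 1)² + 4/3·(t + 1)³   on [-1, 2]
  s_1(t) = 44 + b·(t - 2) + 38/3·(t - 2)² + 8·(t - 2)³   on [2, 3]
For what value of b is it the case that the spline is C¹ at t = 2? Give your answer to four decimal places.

38.3333

s_0'(t) = -5/3 + 4/3·(t + 1) + 4·(t + 1)², so s_0'(2) = 115/3. On the right, s_1'(2) = b, so b = 115/3.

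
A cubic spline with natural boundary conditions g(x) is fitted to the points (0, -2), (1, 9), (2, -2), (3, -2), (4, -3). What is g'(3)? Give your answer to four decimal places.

With m_i denoting the second derivative at x_i, h_i = 1, 1, 1, 1, and Δ_i = (y_(i+1) − y_i)/h_i = 11, -11, 0, -1:
  1·m_0 + 4·m_1 + 1·m_2 = 6(Δ_1 - Δ_0) = -132
  1·m_1 + 4·m_2 + 1·m_3 = 6(Δ_2 - Δ_1) = 66
  1·m_2 + 4·m_3 + 1·m_4 = 6(Δ_3 - Δ_2) = -6
Natural end conditions: m_0 = m_4 = 0.
Forward elimination and back-substitution give m_0 = 0, m_1 = -1125/28, m_2 = 201/7, m_3 = -243/28, m_4 = 0.
On [3, 4], g'(x) = b_3 + 2c_3·(x - 3) + 3d_3·(x - 3)² with b_3 = Δ_3 - h_3(2m_3 + m_4)/6 = 53/28, c_3 = m_3/2 = -243/56, d_3 = (m_4 - m_3)/(6h_3) = 81/56. So g'(3) = 53/28.

1.8929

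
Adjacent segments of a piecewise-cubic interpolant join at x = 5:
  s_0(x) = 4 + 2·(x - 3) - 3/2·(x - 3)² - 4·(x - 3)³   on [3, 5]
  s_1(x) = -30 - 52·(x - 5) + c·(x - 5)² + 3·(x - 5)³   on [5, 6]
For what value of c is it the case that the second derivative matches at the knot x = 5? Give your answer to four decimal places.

-25.5000

s_0''(x) = -3 - 24·(x - 3), so s_0''(5) = -51. On the right, s_1''(5) = 2c, so c = -51/2.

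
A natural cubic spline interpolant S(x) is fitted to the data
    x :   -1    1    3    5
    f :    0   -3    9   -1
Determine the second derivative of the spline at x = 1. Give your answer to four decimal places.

8.2000

Write σ_i for S''(x_i). With h_i = 2, 2, 2 and divided differences Δ_i = -3/2, 6, -5, the continuity of S' gives the tridiagonal system
  2·σ_0 + 8·σ_1 + 2·σ_2 = 6(Δ_1 - Δ_0) = 45
  2·σ_1 + 8·σ_2 + 2·σ_3 = 6(Δ_2 - Δ_1) = -66
Natural end conditions: σ_0 = σ_3 = 0.
Forward elimination and back-substitution give σ_0 = 0, σ_1 = 41/5, σ_2 = -103/10, σ_3 = 0.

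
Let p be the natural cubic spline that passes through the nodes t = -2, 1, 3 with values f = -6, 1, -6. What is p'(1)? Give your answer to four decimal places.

With m_i denoting the second derivative at x_i, h_i = 3, 2, and Δ_i = (y_(i+1) − y_i)/h_i = 7/3, -7/2:
  3·m_0 + 10·m_1 + 2·m_2 = 6(Δ_1 - Δ_0) = -35
Natural end conditions: m_0 = m_2 = 0.
Hence m_0 = 0, m_1 = -7/2, m_2 = 0.
On [1, 3], p'(t) = b_1 + 2c_1·(t - 1) + 3d_1·(t - 1)² with b_1 = Δ_1 - h_1(2m_1 + m_2)/6 = -7/6, c_1 = m_1/2 = -7/4, d_1 = (m_2 - m_1)/(6h_1) = 7/24. So p'(1) = -7/6.

-1.1667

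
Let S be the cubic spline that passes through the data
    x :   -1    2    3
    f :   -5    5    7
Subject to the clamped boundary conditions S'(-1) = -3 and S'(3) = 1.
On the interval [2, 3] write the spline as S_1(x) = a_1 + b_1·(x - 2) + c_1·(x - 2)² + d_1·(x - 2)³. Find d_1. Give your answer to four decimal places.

0.5000

Put M_i = S'' at the i-th knot. Here h = (3, 1) and Δ = (10/3, 2), so the interior equations h_(i-1)·M_(i-1) + 2(h_(i-1)+h_i)·M_i + h_i·M_(i+1) = 6(Δ_i − Δ_(i-1)) read
  3·M_0 + 8·M_1 + 1·M_2 = 6(Δ_1 - Δ_0) = -8
Clamped end conditions give two more equations: 2h_0·M_0 + h_0·M_1 = 6(Δ_0 - S'(-1)) = 38 and h_1·M_1 + 2h_1·M_2 = 6(S'(3) - Δ_1) = -6.
Hence M_0 = 25/3, M_1 = -4, M_2 = -1.
On [2, 3], with S_1(x) = a_1 + b_1·(x - 2) + c_1·(x - 2)² + d_1·(x - 2)³: c_1 = M_1/2 = -2, d_1 = (M_2 - M_1)/(6h_1) = 1/2, b_1 = Δ_1 - h_1(2M_1 + M_2)/6 = 7/2.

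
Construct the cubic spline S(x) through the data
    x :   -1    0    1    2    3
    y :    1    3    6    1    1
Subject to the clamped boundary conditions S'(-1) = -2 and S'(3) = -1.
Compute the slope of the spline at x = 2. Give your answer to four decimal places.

With σ_i denoting the second derivative at x_i, h_i = 1, 1, 1, 1, and Δ_i = (y_(i+1) − y_i)/h_i = 2, 3, -5, 0:
  1·σ_0 + 4·σ_1 + 1·σ_2 = 6(Δ_1 - Δ_0) = 6
  1·σ_1 + 4·σ_2 + 1·σ_3 = 6(Δ_2 - Δ_1) = -48
  1·σ_2 + 4·σ_3 + 1·σ_4 = 6(Δ_3 - Δ_2) = 30
Clamped end conditions give two more equations: 2h_0·σ_0 + h_0·σ_1 = 6(Δ_0 - S'(-1)) = 24 and h_3·σ_3 + 2h_3·σ_4 = 6(S'(3) - Δ_3) = -6.
Solving the tridiagonal system: σ_0 = 295/28, σ_1 = 41/14, σ_2 = -65/4, σ_3 = 197/14, σ_4 = -281/28.
On [2, 3], S'(x) = b_3 + 2c_3·(x - 2) + 3d_3·(x - 2)² with b_3 = Δ_3 - h_3(2σ_3 + σ_4)/6 = -169/56, c_3 = σ_3/2 = 197/28, d_3 = (σ_4 - σ_3)/(6h_3) = -225/56. So S'(2) = -169/56.

-3.0179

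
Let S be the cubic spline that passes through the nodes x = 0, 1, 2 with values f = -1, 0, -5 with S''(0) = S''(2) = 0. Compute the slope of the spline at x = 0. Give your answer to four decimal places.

2.5000

Let m_i = S''(x_i). Step sizes h_i = 1, 1; slopes of the chords Δ_i = (y_(i+1) - y_i)/h_i = 1, -5.
  1·m_0 + 4·m_1 + 1·m_2 = 6(Δ_1 - Δ_0) = -36
Natural end conditions: m_0 = m_2 = 0.
Hence m_0 = 0, m_1 = -9, m_2 = 0.
On [0, 1], S'(x) = b_0 + 2c_0·x + 3d_0·x² with b_0 = Δ_0 - h_0(2m_0 + m_1)/6 = 5/2, c_0 = m_0/2 = 0, d_0 = (m_1 - m_0)/(6h_0) = -3/2. So S'(0) = 5/2.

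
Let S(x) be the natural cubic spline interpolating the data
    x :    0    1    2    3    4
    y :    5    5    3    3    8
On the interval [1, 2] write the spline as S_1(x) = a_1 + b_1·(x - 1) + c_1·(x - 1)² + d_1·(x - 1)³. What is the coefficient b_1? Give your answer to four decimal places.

-1.1786

Put σ_i = S'' at the i-th knot. Here h = (1, 1, 1, 1) and Δ = (0, -2, 0, 5), so the interior equations h_(i-1)·σ_(i-1) + 2(h_(i-1)+h_i)·σ_i + h_i·σ_(i+1) = 6(Δ_i − Δ_(i-1)) read
  1·σ_0 + 4·σ_1 + 1·σ_2 = 6(Δ_1 - Δ_0) = -12
  1·σ_1 + 4·σ_2 + 1·σ_3 = 6(Δ_2 - Δ_1) = 12
  1·σ_2 + 4·σ_3 + 1·σ_4 = 6(Δ_3 - Δ_2) = 30
Natural end conditions: σ_0 = σ_4 = 0.
Hence σ_0 = 0, σ_1 = -99/28, σ_2 = 15/7, σ_3 = 195/28, σ_4 = 0.
On [1, 2], with S_1(x) = a_1 + b_1·(x - 1) + c_1·(x - 1)² + d_1·(x - 1)³: c_1 = σ_1/2 = -99/56, d_1 = (σ_2 - σ_1)/(6h_1) = 53/56, b_1 = Δ_1 - h_1(2σ_1 + σ_2)/6 = -33/28.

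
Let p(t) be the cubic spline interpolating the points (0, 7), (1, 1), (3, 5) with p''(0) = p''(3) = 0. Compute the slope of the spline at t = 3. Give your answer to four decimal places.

Put m_i = p'' at the i-th knot. Here h = (1, 2) and Δ = (-6, 2), so the interior equations h_(i-1)·m_(i-1) + 2(h_(i-1)+h_i)·m_i + h_i·m_(i+1) = 6(Δ_i − Δ_(i-1)) read
  1·m_0 + 6·m_1 + 2·m_2 = 6(Δ_1 - Δ_0) = 48
Natural end conditions: m_0 = m_2 = 0.
Hence m_0 = 0, m_1 = 8, m_2 = 0.
On [1, 3], p'(t) = b_1 + 2c_1·(t - 1) + 3d_1·(t - 1)² with b_1 = Δ_1 - h_1(2m_1 + m_2)/6 = -10/3, c_1 = m_1/2 = 4, d_1 = (m_2 - m_1)/(6h_1) = -2/3. So p'(3) = 14/3.

4.6667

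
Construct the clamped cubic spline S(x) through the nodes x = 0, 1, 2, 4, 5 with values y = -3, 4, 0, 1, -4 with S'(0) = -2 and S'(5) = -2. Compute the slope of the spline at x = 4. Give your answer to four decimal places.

Write M_i for S''(x_i). With h_i = 1, 1, 2, 1 and divided differences Δ_i = 7, -4, 1/2, -5, the continuity of S' gives the tridiagonal system
  1·M_0 + 4·M_1 + 1·M_2 = 6(Δ_1 - Δ_0) = -66
  1·M_1 + 6·M_2 + 2·M_3 = 6(Δ_2 - Δ_1) = 27
  2·M_2 + 6·M_3 + 1·M_4 = 6(Δ_3 - Δ_2) = -33
Clamped end conditions give two more equations: 2h_0·M_0 + h_0·M_1 = 6(Δ_0 - S'(0)) = 54 and h_3·M_3 + 2h_3·M_4 = 6(S'(5) - Δ_3) = 18.
Forward elimination and back-substitution give M_0 = 5409/128, M_1 = -1953/64, M_2 = 1767/128, M_3 = -405/32, M_4 = 981/64.
On [4, 5], S'(x) = b_3 + 2c_3·(x - 4) + 3d_3·(x - 4)² with b_3 = Δ_3 - h_3(2M_3 + M_4)/6 = -427/128, c_3 = M_3/2 = -405/64, d_3 = (M_4 - M_3)/(6h_3) = 597/128. So S'(4) = -427/128.

-3.3359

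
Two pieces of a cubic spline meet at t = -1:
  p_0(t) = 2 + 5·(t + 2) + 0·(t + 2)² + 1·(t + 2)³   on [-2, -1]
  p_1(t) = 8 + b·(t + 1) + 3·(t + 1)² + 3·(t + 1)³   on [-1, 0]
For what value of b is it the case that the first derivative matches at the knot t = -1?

p_0'(t) = 5 + 0·(t + 2) + 3·(t + 2)², so p_0'(-1) = 8. On the right, p_1'(-1) = b, so b = 8.

8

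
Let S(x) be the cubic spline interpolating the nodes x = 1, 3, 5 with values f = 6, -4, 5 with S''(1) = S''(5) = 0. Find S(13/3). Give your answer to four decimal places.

0.5926

Write m_i for S''(x_i). With h_i = 2, 2 and divided differences Δ_i = -5, 9/2, the continuity of S' gives the tridiagonal system
  2·m_0 + 8·m_1 + 2·m_2 = 6(Δ_1 - Δ_0) = 57
Natural end conditions: m_0 = m_2 = 0.
Forward elimination and back-substitution give m_0 = 0, m_1 = 57/8, m_2 = 0.
On [3, 5], S(x) = -4 - 1/4·(x - 3) + 57/16·(x - 3)² - 19/32·(x - 3)³.
With (x - 3) = 4/3: S(13/3) = 16/27.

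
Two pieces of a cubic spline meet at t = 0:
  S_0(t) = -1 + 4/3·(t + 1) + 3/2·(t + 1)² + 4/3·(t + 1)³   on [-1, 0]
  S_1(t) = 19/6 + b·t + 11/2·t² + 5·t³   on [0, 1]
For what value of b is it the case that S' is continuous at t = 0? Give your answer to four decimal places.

S_0'(t) = 4/3 + 3·(t + 1) + 4·(t + 1)², so S_0'(0) = 25/3. On the right, S_1'(0) = b, so b = 25/3.

8.3333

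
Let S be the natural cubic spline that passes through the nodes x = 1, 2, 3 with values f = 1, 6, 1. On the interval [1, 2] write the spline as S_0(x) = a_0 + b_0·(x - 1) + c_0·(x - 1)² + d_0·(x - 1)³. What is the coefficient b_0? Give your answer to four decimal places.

Write M_i for S''(x_i). With h_i = 1, 1 and divided differences Δ_i = 5, -5, the continuity of S' gives the tridiagonal system
  1·M_0 + 4·M_1 + 1·M_2 = 6(Δ_1 - Δ_0) = -60
Natural end conditions: M_0 = M_2 = 0.
Solving the tridiagonal system: M_0 = 0, M_1 = -15, M_2 = 0.
On [1, 2], with S_0(x) = a_0 + b_0·(x - 1) + c_0·(x - 1)² + d_0·(x - 1)³: c_0 = M_0/2 = 0, d_0 = (M_1 - M_0)/(6h_0) = -5/2, b_0 = Δ_0 - h_0(2M_0 + M_1)/6 = 15/2.

7.5000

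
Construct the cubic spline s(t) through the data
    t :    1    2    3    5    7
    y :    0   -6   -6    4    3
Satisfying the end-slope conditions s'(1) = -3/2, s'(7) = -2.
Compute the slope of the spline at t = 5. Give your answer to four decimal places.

2.9524

Write M_i for s''(x_i). With h_i = 1, 1, 2, 2 and divided differences Δ_i = -6, 0, 5, -1/2, the continuity of s' gives the tridiagonal system
  1·M_0 + 4·M_1 + 1·M_2 = 6(Δ_1 - Δ_0) = 36
  1·M_1 + 6·M_2 + 2·M_3 = 6(Δ_2 - Δ_1) = 30
  2·M_2 + 8·M_3 + 2·M_4 = 6(Δ_3 - Δ_2) = -33
Clamped end conditions give two more equations: 2h_0·M_0 + h_0·M_1 = 6(Δ_0 - s'(1)) = -27 and h_3·M_3 + 2h_3·M_4 = 6(s'(7) - Δ_3) = -9.
Solving the tridiagonal system: M_0 = -418/21, M_1 = 269/21, M_2 = 14/3, M_3 = -227/42, M_4 = 19/42.
On [5, 7], s'(t) = b_3 + 2c_3·(t - 5) + 3d_3·(t - 5)² with b_3 = Δ_3 - h_3(2M_3 + M_4)/6 = 62/21, c_3 = M_3/2 = -227/84, d_3 = (M_4 - M_3)/(6h_3) = 41/84. So s'(5) = 62/21.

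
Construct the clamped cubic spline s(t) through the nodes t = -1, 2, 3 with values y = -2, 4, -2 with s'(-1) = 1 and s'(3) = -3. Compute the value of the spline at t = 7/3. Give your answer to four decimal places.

1.9259

Write M_i for s''(x_i). With h_i = 3, 1 and divided differences Δ_i = 2, -6, the continuity of s' gives the tridiagonal system
  3·M_0 + 8·M_1 + 1·M_2 = 6(Δ_1 - Δ_0) = -48
Clamped end conditions give two more equations: 2h_0·M_0 + h_0·M_1 = 6(Δ_0 - s'(-1)) = 6 and h_1·M_1 + 2h_1·M_2 = 6(s'(3) - Δ_1) = 18.
Solving the tridiagonal system: M_0 = 6, M_1 = -10, M_2 = 14.
On [2, 3], s(t) = 4 - 5·(t - 2) - 5·(t - 2)² + 4·(t - 2)³.
With (t - 2) = 1/3: s(7/3) = 52/27.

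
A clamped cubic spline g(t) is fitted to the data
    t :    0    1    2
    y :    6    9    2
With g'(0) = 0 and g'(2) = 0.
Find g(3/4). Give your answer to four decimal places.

8.9531

Let M_i = g''(x_i). Step sizes h_i = 1, 1; slopes of the chords Δ_i = (y_(i+1) - y_i)/h_i = 3, -7.
  1·M_0 + 4·M_1 + 1·M_2 = 6(Δ_1 - Δ_0) = -60
Clamped end conditions give two more equations: 2h_0·M_0 + h_0·M_1 = 6(Δ_0 - g'(0)) = 18 and h_1·M_1 + 2h_1·M_2 = 6(g'(2) - Δ_1) = 42.
Forward elimination and back-substitution give M_0 = 24, M_1 = -30, M_2 = 36.
On [0, 1], g(t) = 6 + 0·t + 12·t² - 9·t³.
With t = 3/4: g(3/4) = 573/64.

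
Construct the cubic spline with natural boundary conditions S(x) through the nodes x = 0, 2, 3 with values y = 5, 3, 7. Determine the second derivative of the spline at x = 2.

Let σ_i = S''(x_i). Step sizes h_i = 2, 1; slopes of the chords Δ_i = (y_(i+1) - y_i)/h_i = -1, 4.
  2·σ_0 + 6·σ_1 + 1·σ_2 = 6(Δ_1 - Δ_0) = 30
Natural end conditions: σ_0 = σ_2 = 0.
Forward elimination and back-substitution give σ_0 = 0, σ_1 = 5, σ_2 = 0.

5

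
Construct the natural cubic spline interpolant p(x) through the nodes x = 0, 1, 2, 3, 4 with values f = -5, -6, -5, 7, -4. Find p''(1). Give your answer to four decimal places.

-3.9643

With m_i denoting the second derivative at x_i, h_i = 1, 1, 1, 1, and Δ_i = (y_(i+1) − y_i)/h_i = -1, 1, 12, -11:
  1·m_0 + 4·m_1 + 1·m_2 = 6(Δ_1 - Δ_0) = 12
  1·m_1 + 4·m_2 + 1·m_3 = 6(Δ_2 - Δ_1) = 66
  1·m_2 + 4·m_3 + 1·m_4 = 6(Δ_3 - Δ_2) = -138
Natural end conditions: m_0 = m_4 = 0.
Hence m_0 = 0, m_1 = -111/28, m_2 = 195/7, m_3 = -1161/28, m_4 = 0.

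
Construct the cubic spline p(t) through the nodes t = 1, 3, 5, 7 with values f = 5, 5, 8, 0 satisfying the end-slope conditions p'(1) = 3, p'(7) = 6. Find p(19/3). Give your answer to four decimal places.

Let M_i = p''(x_i). Step sizes h_i = 2, 2, 2; slopes of the chords Δ_i = (y_(i+1) - y_i)/h_i = 0, 3/2, -4.
  2·M_0 + 8·M_1 + 2·M_2 = 6(Δ_1 - Δ_0) = 9
  2·M_1 + 8·M_2 + 2·M_3 = 6(Δ_2 - Δ_1) = -33
Clamped end conditions give two more equations: 2h_0·M_0 + h_0·M_1 = 6(Δ_0 - p'(1)) = -18 and h_2·M_2 + 2h_2·M_3 = 6(p'(7) - Δ_2) = 60.
Solving: M_0 = -73/10, M_1 = 28/5, M_2 = -53/5, M_3 = 203/10.
On [5, 7], p(t) = 8 - 37/10·(t - 5) - 53/10·(t - 5)² + 103/40·(t - 5)³.
With (t - 5) = 4/3: p(19/3) = -34/135.

-0.2519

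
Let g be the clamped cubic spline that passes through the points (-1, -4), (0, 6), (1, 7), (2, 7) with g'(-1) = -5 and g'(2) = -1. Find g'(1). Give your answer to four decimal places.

Write σ_i for g''(x_i). With h_i = 1, 1, 1 and divided differences Δ_i = 10, 1, 0, the continuity of g' gives the tridiagonal system
  1·σ_0 + 4·σ_1 + 1·σ_2 = 6(Δ_1 - Δ_0) = -54
  1·σ_1 + 4·σ_2 + 1·σ_3 = 6(Δ_2 - Δ_1) = -6
Clamped end conditions give two more equations: 2h_0·σ_0 + h_0·σ_1 = 6(Δ_0 - g'(-1)) = 90 and h_2·σ_2 + 2h_2·σ_3 = 6(g'(2) - Δ_2) = -6.
Solving the tridiagonal system: σ_0 = 904/15, σ_1 = -458/15, σ_2 = 118/15, σ_3 = -104/15.
On [1, 2], g'(t) = b_2 + 2c_2·(t - 1) + 3d_2·(t - 1)² with b_2 = Δ_2 - h_2(2σ_2 + σ_3)/6 = -22/15, c_2 = σ_2/2 = 59/15, d_2 = (σ_3 - σ_2)/(6h_2) = -37/15. So g'(1) = -22/15.

-1.4667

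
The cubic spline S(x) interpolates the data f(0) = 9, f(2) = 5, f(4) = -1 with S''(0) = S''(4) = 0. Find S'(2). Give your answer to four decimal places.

Write M_i for S''(x_i). With h_i = 2, 2 and divided differences Δ_i = -2, -3, the continuity of S' gives the tridiagonal system
  2·M_0 + 8·M_1 + 2·M_2 = 6(Δ_1 - Δ_0) = -6
Natural end conditions: M_0 = M_2 = 0.
Forward elimination and back-substitution give M_0 = 0, M_1 = -3/4, M_2 = 0.
On [2, 4], S'(x) = b_1 + 2c_1·(x - 2) + 3d_1·(x - 2)² with b_1 = Δ_1 - h_1(2M_1 + M_2)/6 = -5/2, c_1 = M_1/2 = -3/8, d_1 = (M_2 - M_1)/(6h_1) = 1/16. So S'(2) = -5/2.

-2.5000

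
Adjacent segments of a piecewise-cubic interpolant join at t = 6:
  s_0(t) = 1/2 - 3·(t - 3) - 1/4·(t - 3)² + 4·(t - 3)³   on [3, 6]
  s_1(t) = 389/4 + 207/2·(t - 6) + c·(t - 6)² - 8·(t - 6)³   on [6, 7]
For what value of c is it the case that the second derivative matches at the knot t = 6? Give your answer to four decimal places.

35.7500

s_0''(t) = -1/2 + 24·(t - 3), so s_0''(6) = 143/2. On the right, s_1''(6) = 2c, so c = 143/4.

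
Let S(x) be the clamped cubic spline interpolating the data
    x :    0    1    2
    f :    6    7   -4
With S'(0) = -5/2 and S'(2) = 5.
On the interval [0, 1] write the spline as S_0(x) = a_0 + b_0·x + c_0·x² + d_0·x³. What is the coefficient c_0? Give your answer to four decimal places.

Put σ_i = S'' at the i-th knot. Here h = (1, 1) and Δ = (1, -11), so the interior equations h_(i-1)·σ_(i-1) + 2(h_(i-1)+h_i)·σ_i + h_i·σ_(i+1) = 6(Δ_i − Δ_(i-1)) read
  1·σ_0 + 4·σ_1 + 1·σ_2 = 6(Δ_1 - Δ_0) = -72
Clamped end conditions give two more equations: 2h_0·σ_0 + h_0·σ_1 = 6(Δ_0 - S'(0)) = 21 and h_1·σ_1 + 2h_1·σ_2 = 6(S'(2) - Δ_1) = 96.
Solving the tridiagonal system: σ_0 = 129/4, σ_1 = -87/2, σ_2 = 279/4.
On [0, 1], with S_0(x) = a_0 + b_0·x + c_0·x² + d_0·x³: c_0 = σ_0/2 = 129/8, d_0 = (σ_1 - σ_0)/(6h_0) = -101/8, b_0 = Δ_0 - h_0(2σ_0 + σ_1)/6 = -5/2.

16.1250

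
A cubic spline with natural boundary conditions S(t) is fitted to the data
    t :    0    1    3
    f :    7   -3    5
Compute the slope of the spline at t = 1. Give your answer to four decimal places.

Put m_i = S'' at the i-th knot. Here h = (1, 2) and Δ = (-10, 4), so the interior equations h_(i-1)·m_(i-1) + 2(h_(i-1)+h_i)·m_i + h_i·m_(i+1) = 6(Δ_i − Δ_(i-1)) read
  1·m_0 + 6·m_1 + 2·m_2 = 6(Δ_1 - Δ_0) = 84
Natural end conditions: m_0 = m_2 = 0.
Hence m_0 = 0, m_1 = 14, m_2 = 0.
On [1, 3], S'(t) = b_1 + 2c_1·(t - 1) + 3d_1·(t - 1)² with b_1 = Δ_1 - h_1(2m_1 + m_2)/6 = -16/3, c_1 = m_1/2 = 7, d_1 = (m_2 - m_1)/(6h_1) = -7/6. So S'(1) = -16/3.

-5.3333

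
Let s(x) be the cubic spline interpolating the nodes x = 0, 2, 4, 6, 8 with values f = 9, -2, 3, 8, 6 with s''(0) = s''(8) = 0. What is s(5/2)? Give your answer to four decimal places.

Put σ_i = s'' at the i-th knot. Here h = (2, 2, 2, 2) and Δ = (-11/2, 5/2, 5/2, -1), so the interior equations h_(i-1)·σ_(i-1) + 2(h_(i-1)+h_i)·σ_i + h_i·σ_(i+1) = 6(Δ_i − Δ_(i-1)) read
  2·σ_0 + 8·σ_1 + 2·σ_2 = 6(Δ_1 - Δ_0) = 48
  2·σ_1 + 8·σ_2 + 2·σ_3 = 6(Δ_2 - Δ_1) = 0
  2·σ_2 + 8·σ_3 + 2·σ_4 = 6(Δ_3 - Δ_2) = -21
Natural end conditions: σ_0 = σ_4 = 0.
Solving the tridiagonal system: σ_0 = 0, σ_1 = 699/112, σ_2 = -27/28, σ_3 = -267/112, σ_4 = 0.
On [2, 4], s(x) = -2 - 75/56·(x - 2) + 699/224·(x - 2)² - 269/448·(x - 2)³.
With (x - 2) = 1/2: s(5/2) = -7041/3584.

-1.9646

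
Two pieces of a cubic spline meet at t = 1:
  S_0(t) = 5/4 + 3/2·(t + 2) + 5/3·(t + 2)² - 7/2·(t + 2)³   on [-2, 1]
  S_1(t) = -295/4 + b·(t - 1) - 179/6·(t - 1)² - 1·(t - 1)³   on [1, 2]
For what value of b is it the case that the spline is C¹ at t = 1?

-83

S_0'(t) = 3/2 + 10/3·(t + 2) - 21/2·(t + 2)², so S_0'(1) = -83. On the right, S_1'(1) = b, so b = -83.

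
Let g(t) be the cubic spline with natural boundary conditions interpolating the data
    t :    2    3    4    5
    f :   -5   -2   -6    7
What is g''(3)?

Write m_i for g''(x_i). With h_i = 1, 1, 1 and divided differences Δ_i = 3, -4, 13, the continuity of g' gives the tridiagonal system
  1·m_0 + 4·m_1 + 1·m_2 = 6(Δ_1 - Δ_0) = -42
  1·m_1 + 4·m_2 + 1·m_3 = 6(Δ_2 - Δ_1) = 102
Natural end conditions: m_0 = m_3 = 0.
Solving: m_0 = 0, m_1 = -18, m_2 = 30, m_3 = 0.

-18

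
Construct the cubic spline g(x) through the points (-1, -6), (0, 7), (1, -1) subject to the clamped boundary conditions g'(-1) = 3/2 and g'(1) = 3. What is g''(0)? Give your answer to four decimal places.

-64.5000

Put σ_i = g'' at the i-th knot. Here h = (1, 1) and Δ = (13, -8), so the interior equations h_(i-1)·σ_(i-1) + 2(h_(i-1)+h_i)·σ_i + h_i·σ_(i+1) = 6(Δ_i − Δ_(i-1)) read
  1·σ_0 + 4·σ_1 + 1·σ_2 = 6(Δ_1 - Δ_0) = -126
Clamped end conditions give two more equations: 2h_0·σ_0 + h_0·σ_1 = 6(Δ_0 - g'(-1)) = 69 and h_1·σ_1 + 2h_1·σ_2 = 6(g'(1) - Δ_1) = 66.
Hence σ_0 = 267/4, σ_1 = -129/2, σ_2 = 261/4.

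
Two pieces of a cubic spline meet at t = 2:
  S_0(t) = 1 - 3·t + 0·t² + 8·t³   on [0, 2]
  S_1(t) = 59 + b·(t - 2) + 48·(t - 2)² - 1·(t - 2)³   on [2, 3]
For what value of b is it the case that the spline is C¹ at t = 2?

93

S_0'(t) = -3 + 0·t + 24·t², so S_0'(2) = 93. On the right, S_1'(2) = b, so b = 93.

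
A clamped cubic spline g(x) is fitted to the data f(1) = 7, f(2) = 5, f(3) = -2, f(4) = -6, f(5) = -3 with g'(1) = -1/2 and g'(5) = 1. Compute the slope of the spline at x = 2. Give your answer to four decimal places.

-4.8125

Put M_i = g'' at the i-th knot. Here h = (1, 1, 1, 1) and Δ = (-2, -7, -4, 3), so the interior equations h_(i-1)·M_(i-1) + 2(h_(i-1)+h_i)·M_i + h_i·M_(i+1) = 6(Δ_i − Δ_(i-1)) read
  1·M_0 + 4·M_1 + 1·M_2 = 6(Δ_1 - Δ_0) = -30
  1·M_1 + 4·M_2 + 1·M_3 = 6(Δ_2 - Δ_1) = 18
  1·M_2 + 4·M_3 + 1·M_4 = 6(Δ_3 - Δ_2) = 42
Clamped end conditions give two more equations: 2h_0·M_0 + h_0·M_1 = 6(Δ_0 - g'(1)) = -9 and h_3·M_3 + 2h_3·M_4 = 6(g'(5) - Δ_3) = -12.
Hence M_0 = -3/8, M_1 = -33/4, M_2 = 27/8, M_3 = 51/4, M_4 = -99/8.
On [2, 3], g'(x) = b_1 + 2c_1·(x - 2) + 3d_1·(x - 2)² with b_1 = Δ_1 - h_1(2M_1 + M_2)/6 = -77/16, c_1 = M_1/2 = -33/8, d_1 = (M_2 - M_1)/(6h_1) = 31/16. So g'(2) = -77/16.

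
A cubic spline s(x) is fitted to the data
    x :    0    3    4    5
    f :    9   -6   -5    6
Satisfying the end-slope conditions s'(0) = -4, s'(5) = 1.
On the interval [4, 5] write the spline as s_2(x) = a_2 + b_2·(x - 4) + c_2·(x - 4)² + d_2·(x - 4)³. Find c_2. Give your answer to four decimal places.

Write M_i for s''(x_i). With h_i = 3, 1, 1 and divided differences Δ_i = -5, 1, 11, the continuity of s' gives the tridiagonal system
  3·M_0 + 8·M_1 + 1·M_2 = 6(Δ_1 - Δ_0) = 36
  1·M_1 + 4·M_2 + 1·M_3 = 6(Δ_2 - Δ_1) = 60
Clamped end conditions give two more equations: 2h_0·M_0 + h_0·M_1 = 6(Δ_0 - s'(0)) = -6 and h_2·M_2 + 2h_2·M_3 = 6(s'(5) - Δ_2) = -60.
Solving: M_0 = -60/29, M_1 = 62/29, M_2 = 728/29, M_3 = -1234/29.
On [4, 5], with s_2(x) = a_2 + b_2·(x - 4) + c_2·(x - 4)² + d_2·(x - 4)³: c_2 = M_2/2 = 364/29, d_2 = (M_3 - M_2)/(6h_2) = -327/29, b_2 = Δ_2 - h_2(2M_2 + M_3)/6 = 282/29.

12.5517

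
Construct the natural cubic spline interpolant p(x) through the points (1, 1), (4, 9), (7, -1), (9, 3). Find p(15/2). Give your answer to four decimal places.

-0.9696

With m_i denoting the second derivative at x_i, h_i = 3, 3, 2, and Δ_i = (y_(i+1) − y_i)/h_i = 8/3, -10/3, 2:
  3·m_0 + 12·m_1 + 3·m_2 = 6(Δ_1 - Δ_0) = -36
  3·m_1 + 10·m_2 + 2·m_3 = 6(Δ_2 - Δ_1) = 32
Natural end conditions: m_0 = m_3 = 0.
Forward elimination and back-substitution give m_0 = 0, m_1 = -152/37, m_2 = 164/37, m_3 = 0.
On [7, 9], p(x) = -1 - 106/111·(x - 7) + 82/37·(x - 7)² - 41/111·(x - 7)³.
With (x - 7) = 1/2: p(15/2) = -287/296.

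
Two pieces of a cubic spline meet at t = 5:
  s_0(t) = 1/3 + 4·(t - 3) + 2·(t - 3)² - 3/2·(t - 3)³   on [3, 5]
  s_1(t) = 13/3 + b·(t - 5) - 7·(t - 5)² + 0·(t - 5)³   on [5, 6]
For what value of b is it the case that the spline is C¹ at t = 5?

-6

s_0'(t) = 4 + 4·(t - 3) - 9/2·(t - 3)², so s_0'(5) = -6. On the right, s_1'(5) = b, so b = -6.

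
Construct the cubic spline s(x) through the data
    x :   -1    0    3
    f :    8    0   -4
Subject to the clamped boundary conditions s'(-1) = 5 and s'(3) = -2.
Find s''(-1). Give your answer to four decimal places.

-45.7500

Write σ_i for s''(x_i). With h_i = 1, 3 and divided differences Δ_i = -8, -4/3, the continuity of s' gives the tridiagonal system
  1·σ_0 + 8·σ_1 + 3·σ_2 = 6(Δ_1 - Δ_0) = 40
Clamped end conditions give two more equations: 2h_0·σ_0 + h_0·σ_1 = 6(Δ_0 - s'(-1)) = -78 and h_1·σ_1 + 2h_1·σ_2 = 6(s'(3) - Δ_1) = -4.
Solving: σ_0 = -183/4, σ_1 = 27/2, σ_2 = -89/12.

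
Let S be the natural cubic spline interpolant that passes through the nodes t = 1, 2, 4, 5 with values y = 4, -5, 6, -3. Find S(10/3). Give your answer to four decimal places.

Write M_i for S''(x_i). With h_i = 1, 2, 1 and divided differences Δ_i = -9, 11/2, -9, the continuity of S' gives the tridiagonal system
  1·M_0 + 6·M_1 + 2·M_2 = 6(Δ_1 - Δ_0) = 87
  2·M_1 + 6·M_2 + 1·M_3 = 6(Δ_2 - Δ_1) = -87
Natural end conditions: M_0 = M_3 = 0.
Solving: M_0 = 0, M_1 = 87/4, M_2 = -87/4, M_3 = 0.
On [2, 4], S(t) = -5 - 7/4·(t - 2) + 87/8·(t - 2)² - 29/8·(t - 2)³.
With (t - 2) = 4/3: S(10/3) = 92/27.

3.4074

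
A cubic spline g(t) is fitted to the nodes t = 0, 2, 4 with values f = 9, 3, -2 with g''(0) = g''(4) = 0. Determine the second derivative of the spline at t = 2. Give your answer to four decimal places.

0.3750

Let m_i = g''(x_i). Step sizes h_i = 2, 2; slopes of the chords Δ_i = (y_(i+1) - y_i)/h_i = -3, -5/2.
  2·m_0 + 8·m_1 + 2·m_2 = 6(Δ_1 - Δ_0) = 3
Natural end conditions: m_0 = m_2 = 0.
Hence m_0 = 0, m_1 = 3/8, m_2 = 0.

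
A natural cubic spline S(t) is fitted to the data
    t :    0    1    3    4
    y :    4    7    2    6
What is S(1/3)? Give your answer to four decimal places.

Let M_i = S''(x_i). Step sizes h_i = 1, 2, 1; slopes of the chords Δ_i = (y_(i+1) - y_i)/h_i = 3, -5/2, 4.
  1·M_0 + 6·M_1 + 2·M_2 = 6(Δ_1 - Δ_0) = -33
  2·M_1 + 6·M_2 + 1·M_3 = 6(Δ_2 - Δ_1) = 39
Natural end conditions: M_0 = M_3 = 0.
Hence M_0 = 0, M_1 = -69/8, M_2 = 75/8, M_3 = 0.
On [0, 1], S(t) = 4 + 71/16·t + 0·t² - 23/16·t³.
With t = 1/3: S(1/3) = 293/54.

5.4259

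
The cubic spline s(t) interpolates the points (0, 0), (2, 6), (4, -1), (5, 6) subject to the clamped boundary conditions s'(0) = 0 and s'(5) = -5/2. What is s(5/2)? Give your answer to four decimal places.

With M_i denoting the second derivative at x_i, h_i = 2, 2, 1, and Δ_i = (y_(i+1) − y_i)/h_i = 3, -7/2, 7:
  2·M_0 + 8·M_1 + 2·M_2 = 6(Δ_1 - Δ_0) = -39
  2·M_1 + 6·M_2 + 1·M_3 = 6(Δ_2 - Δ_1) = 63
Clamped end conditions give two more equations: 2h_0·M_0 + h_0·M_1 = 6(Δ_0 - s'(0)) = 18 and h_2·M_2 + 2h_2·M_3 = 6(s'(5) - Δ_2) = -57.
Solving the tridiagonal system: M_0 = 505/46, M_1 = -298/23, M_2 = 491/23, M_3 = -901/23.
On [2, 4], s(t) = 6 - 91/46·(t - 2) - 149/23·(t - 2)² + 263/92·(t - 2)³.
With (t - 2) = 1/2: s(5/2) = 2759/736.

3.7486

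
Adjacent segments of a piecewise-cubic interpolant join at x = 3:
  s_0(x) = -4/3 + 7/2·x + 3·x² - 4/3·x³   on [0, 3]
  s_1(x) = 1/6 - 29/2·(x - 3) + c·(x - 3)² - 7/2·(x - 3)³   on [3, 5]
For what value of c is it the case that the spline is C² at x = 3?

-9

s_0''(x) = 6 - 8·x, so s_0''(3) = -18. On the right, s_1''(3) = 2c, so c = -9.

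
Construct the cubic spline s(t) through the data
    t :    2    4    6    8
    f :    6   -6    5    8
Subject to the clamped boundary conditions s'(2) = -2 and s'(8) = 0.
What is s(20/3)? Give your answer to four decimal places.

Put σ_i = s'' at the i-th knot. Here h = (2, 2, 2) and Δ = (-6, 11/2, 3/2), so the interior equations h_(i-1)·σ_(i-1) + 2(h_(i-1)+h_i)·σ_i + h_i·σ_(i+1) = 6(Δ_i − Δ_(i-1)) read
  2·σ_0 + 8·σ_1 + 2·σ_2 = 6(Δ_1 - Δ_0) = 69
  2·σ_1 + 8·σ_2 + 2·σ_3 = 6(Δ_2 - Δ_1) = -24
Clamped end conditions give two more equations: 2h_0·σ_0 + h_0·σ_1 = 6(Δ_0 - s'(2)) = -24 and h_2·σ_2 + 2h_2·σ_3 = 6(s'(8) - Δ_2) = -9.
Forward elimination and back-substitution give σ_0 = -191/15, σ_1 = 202/15, σ_2 = -199/30, σ_3 = 16/15.
On [6, 8], s(t) = 5 + 167/30·(t - 6) - 199/60·(t - 6)² + 77/120·(t - 6)³.
With (t - 6) = 2/3: s(20/3) = 3008/405.

7.4272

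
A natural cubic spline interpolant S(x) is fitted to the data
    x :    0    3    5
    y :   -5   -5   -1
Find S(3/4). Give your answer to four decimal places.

-5.4219

Write M_i for S''(x_i). With h_i = 3, 2 and divided differences Δ_i = 0, 2, the continuity of S' gives the tridiagonal system
  3·M_0 + 10·M_1 + 2·M_2 = 6(Δ_1 - Δ_0) = 12
Natural end conditions: M_0 = M_2 = 0.
Solving: M_0 = 0, M_1 = 6/5, M_2 = 0.
On [0, 3], S(x) = -5 - 3/5·x + 0·x² + 1/15·x³.
With x = 3/4: S(3/4) = -347/64.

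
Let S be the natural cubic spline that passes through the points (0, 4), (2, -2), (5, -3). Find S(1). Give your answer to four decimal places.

Put σ_i = S'' at the i-th knot. Here h = (2, 3) and Δ = (-3, -1/3), so the interior equations h_(i-1)·σ_(i-1) + 2(h_(i-1)+h_i)·σ_i + h_i·σ_(i+1) = 6(Δ_i − Δ_(i-1)) read
  2·σ_0 + 10·σ_1 + 3·σ_2 = 6(Δ_1 - Δ_0) = 16
Natural end conditions: σ_0 = σ_2 = 0.
Solving the tridiagonal system: σ_0 = 0, σ_1 = 8/5, σ_2 = 0.
On [0, 2], S(t) = 4 - 53/15·t + 0·t² + 2/15·t³.
With t = 1: S(1) = 3/5.

0.6000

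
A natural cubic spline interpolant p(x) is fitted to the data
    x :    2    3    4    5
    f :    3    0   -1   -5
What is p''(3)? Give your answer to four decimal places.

4.4000

Write M_i for p''(x_i). With h_i = 1, 1, 1 and divided differences Δ_i = -3, -1, -4, the continuity of p' gives the tridiagonal system
  1·M_0 + 4·M_1 + 1·M_2 = 6(Δ_1 - Δ_0) = 12
  1·M_1 + 4·M_2 + 1·M_3 = 6(Δ_2 - Δ_1) = -18
Natural end conditions: M_0 = M_3 = 0.
Solving: M_0 = 0, M_1 = 22/5, M_2 = -28/5, M_3 = 0.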